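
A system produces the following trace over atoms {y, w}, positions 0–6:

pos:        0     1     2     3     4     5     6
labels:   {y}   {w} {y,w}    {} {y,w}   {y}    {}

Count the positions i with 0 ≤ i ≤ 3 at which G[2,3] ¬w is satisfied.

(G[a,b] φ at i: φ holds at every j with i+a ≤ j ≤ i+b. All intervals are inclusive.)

Evaluate at each i in [0,3]:
  i=0: ✗ (fails at j=2)
  i=1: ✗ (fails at j=4)
  i=2: ✗ (fails at j=4)
  i=3: ✓ (all of [5,6])
Positions where it holds: {3} → 1.

1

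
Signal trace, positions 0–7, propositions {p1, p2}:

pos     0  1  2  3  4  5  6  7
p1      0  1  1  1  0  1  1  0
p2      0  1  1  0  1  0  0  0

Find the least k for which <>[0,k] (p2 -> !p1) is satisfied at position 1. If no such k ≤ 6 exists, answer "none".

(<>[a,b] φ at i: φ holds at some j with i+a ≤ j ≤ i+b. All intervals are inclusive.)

2

Scan j = 1,2,… for (p2 -> !p1):
  j=1: fails
  j=2: fails
  j=3: holds
First hit at j=3, so smallest k = 3-1 = 2.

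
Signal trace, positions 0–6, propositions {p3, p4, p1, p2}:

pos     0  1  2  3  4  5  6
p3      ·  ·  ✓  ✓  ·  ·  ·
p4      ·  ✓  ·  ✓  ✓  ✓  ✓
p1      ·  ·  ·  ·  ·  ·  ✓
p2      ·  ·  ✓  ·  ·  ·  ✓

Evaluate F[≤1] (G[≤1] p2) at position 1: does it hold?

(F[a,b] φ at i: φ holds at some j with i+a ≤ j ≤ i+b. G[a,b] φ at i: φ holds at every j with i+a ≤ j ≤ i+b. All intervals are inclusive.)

Check G[≤1] p2 at each j in [1,2]:
  j=1: fails at 1
  j=2: fails at 3
No position in the window satisfies it → formula fails.

False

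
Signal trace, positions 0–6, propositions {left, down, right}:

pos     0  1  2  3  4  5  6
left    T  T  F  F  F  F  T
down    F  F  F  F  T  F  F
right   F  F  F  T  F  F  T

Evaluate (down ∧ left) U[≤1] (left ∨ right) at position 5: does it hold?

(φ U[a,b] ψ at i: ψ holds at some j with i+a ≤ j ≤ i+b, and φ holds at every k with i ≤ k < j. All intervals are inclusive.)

No

Need some j in [5,6] with (left ∨ right), and (down ∧ left) at every k in [5,j-1].
  j=5: (left ∨ right) false.
  j=6: (left ∨ right) holds, but (down ∧ left) fails at k=5 → not this j.
No j in the window works → until fails.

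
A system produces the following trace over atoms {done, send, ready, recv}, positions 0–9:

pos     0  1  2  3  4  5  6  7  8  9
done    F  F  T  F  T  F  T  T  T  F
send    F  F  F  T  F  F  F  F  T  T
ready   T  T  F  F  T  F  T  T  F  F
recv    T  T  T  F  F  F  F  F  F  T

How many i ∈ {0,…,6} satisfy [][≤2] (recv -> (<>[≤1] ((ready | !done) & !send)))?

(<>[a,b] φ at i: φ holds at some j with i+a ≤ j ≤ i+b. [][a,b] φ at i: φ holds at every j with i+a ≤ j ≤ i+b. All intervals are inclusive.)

Evaluate at each i in [0,6]:
  i=0: ✗ (fails at j=2)
  i=1: ✗ (fails at j=2)
  i=2: ✗ (fails at j=2)
  i=3: ✓ (all of [3,5])
  i=4: ✓ (all of [4,6])
  i=5: ✓ (all of [5,7])
  i=6: ✓ (all of [6,8])
Positions where it holds: {3, 4, 5, 6} → 4.

4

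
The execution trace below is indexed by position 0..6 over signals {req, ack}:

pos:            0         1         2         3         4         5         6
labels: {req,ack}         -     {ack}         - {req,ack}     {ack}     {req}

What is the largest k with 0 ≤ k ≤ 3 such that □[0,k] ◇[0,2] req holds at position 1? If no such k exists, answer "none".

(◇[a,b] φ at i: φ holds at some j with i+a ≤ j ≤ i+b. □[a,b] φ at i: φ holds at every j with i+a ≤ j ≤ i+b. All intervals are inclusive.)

◇[0,2] req must hold from j=1 onward; find where it first fails.
  j=1: fails → no k works.

none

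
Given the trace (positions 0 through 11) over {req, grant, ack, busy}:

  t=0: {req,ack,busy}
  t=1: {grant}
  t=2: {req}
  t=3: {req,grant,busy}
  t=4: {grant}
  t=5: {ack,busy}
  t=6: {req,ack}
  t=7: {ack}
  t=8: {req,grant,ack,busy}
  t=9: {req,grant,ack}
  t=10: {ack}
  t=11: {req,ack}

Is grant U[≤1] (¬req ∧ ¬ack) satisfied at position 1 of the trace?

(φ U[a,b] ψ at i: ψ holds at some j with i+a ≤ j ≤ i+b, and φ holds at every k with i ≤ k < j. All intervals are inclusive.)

Yes

Need some j in [1,2] with (¬req ∧ ¬ack), and grant at every k in [1,j-1].
  j=1: (¬req ∧ ¬ack) holds; no prefix to check → satisfied.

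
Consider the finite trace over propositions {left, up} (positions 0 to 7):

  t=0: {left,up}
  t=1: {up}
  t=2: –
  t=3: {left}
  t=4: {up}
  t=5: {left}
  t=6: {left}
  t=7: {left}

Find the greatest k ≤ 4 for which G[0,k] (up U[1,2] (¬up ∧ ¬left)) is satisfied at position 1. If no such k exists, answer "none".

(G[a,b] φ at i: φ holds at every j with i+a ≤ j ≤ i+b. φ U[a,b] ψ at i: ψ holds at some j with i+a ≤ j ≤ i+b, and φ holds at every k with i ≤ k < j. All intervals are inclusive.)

0

(up U[1,2] (¬up ∧ ¬left)) must hold from j=1 onward; find where it first fails.
  j=1: holds
  j=2: fails
Holds on [1,1], so largest k = 0.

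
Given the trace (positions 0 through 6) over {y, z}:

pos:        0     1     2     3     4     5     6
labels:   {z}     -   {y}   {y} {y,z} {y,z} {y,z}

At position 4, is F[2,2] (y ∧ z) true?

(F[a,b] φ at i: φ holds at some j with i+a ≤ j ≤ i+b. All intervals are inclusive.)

Yes

Check (y ∧ z) at each j in [6,6]:
  j=6: true
Found at j=6 → formula holds.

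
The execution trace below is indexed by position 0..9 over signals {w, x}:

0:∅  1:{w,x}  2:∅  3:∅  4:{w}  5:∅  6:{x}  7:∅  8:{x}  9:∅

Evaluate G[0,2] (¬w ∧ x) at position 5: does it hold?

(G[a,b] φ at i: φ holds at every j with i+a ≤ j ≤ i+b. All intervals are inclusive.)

Check (¬w ∧ x) at every j in [5,7]:
  j=5: false
  j=6: true
  j=7: false
Fails at j=5 → formula fails.

Does not hold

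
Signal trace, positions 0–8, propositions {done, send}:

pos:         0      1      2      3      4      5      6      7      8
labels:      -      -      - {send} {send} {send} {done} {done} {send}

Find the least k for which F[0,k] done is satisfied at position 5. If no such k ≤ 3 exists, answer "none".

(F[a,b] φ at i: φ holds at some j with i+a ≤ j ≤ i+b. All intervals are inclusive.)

1

Scan j = 5,6,… for done:
  j=5: fails
  j=6: holds
First hit at j=6, so smallest k = 6-5 = 1.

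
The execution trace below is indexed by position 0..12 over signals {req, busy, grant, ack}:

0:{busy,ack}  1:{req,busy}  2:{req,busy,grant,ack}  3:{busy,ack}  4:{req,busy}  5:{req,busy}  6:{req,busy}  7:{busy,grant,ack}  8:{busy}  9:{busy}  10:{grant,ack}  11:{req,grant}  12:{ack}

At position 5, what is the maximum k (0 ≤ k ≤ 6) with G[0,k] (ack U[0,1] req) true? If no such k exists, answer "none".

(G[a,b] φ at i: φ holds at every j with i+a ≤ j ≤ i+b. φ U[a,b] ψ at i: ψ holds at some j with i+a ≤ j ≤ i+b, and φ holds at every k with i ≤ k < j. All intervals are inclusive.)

(ack U[0,1] req) must hold from j=5 onward; find where it first fails.
  j=5: holds
  j=6: holds
  j=7: fails
Holds on [5,6], so largest k = 1.

1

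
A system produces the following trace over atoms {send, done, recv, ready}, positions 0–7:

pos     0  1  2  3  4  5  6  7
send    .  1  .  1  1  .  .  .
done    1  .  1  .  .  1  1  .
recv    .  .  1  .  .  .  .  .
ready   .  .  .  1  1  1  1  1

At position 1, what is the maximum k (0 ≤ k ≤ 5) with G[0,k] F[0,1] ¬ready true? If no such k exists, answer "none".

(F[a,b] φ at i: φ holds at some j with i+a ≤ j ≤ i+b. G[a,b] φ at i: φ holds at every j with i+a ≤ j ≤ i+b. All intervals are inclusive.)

1

F[0,1] ¬ready must hold from j=1 onward; find where it first fails.
  j=1: holds
  j=2: holds
  j=3: fails
Holds on [1,2], so largest k = 1.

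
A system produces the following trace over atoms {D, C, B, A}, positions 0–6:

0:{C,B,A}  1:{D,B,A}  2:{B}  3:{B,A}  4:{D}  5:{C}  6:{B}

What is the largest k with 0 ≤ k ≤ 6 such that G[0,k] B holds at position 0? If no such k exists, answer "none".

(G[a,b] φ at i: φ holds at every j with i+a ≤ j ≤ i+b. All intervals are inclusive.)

3

B must hold from j=0 onward; find where it first fails.
  j=0: holds
  j=1: holds
  j=2: holds
  j=3: holds
  j=4: fails
Holds on [0,3], so largest k = 3.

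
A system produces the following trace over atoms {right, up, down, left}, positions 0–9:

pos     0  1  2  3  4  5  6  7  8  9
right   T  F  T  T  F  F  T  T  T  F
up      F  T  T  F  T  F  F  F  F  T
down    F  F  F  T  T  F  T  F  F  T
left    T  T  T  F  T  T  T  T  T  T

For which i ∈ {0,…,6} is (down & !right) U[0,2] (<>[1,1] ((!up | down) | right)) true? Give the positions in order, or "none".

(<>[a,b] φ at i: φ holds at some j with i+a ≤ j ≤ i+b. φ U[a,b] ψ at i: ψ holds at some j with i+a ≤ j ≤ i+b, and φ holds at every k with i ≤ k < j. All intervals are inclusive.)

Evaluate at each i in [0,6]:
  i=0: ✗ (lhs fails at k=0 before rhs at j=1)
  i=1: ✓ (rhs at j=1)
  i=2: ✓ (rhs at j=2)
  i=3: ✓ (rhs at j=3)
  i=4: ✓ (rhs at j=4)
  i=5: ✓ (rhs at j=5)
  i=6: ✓ (rhs at j=6)

1, 2, 3, 4, 5, 6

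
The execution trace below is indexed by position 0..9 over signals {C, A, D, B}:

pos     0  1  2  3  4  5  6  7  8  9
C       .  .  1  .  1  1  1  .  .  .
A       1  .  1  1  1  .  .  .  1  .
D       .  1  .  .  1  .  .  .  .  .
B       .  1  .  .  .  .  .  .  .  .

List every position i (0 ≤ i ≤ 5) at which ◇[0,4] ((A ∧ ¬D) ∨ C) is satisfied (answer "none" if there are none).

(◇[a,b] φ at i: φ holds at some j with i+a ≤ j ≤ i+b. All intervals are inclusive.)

Evaluate at each i in [0,5]:
  i=0: ✓ (witness j=0)
  i=1: ✓ (witness j=2)
  i=2: ✓ (witness j=2)
  i=3: ✓ (witness j=3)
  i=4: ✓ (witness j=4)
  i=5: ✓ (witness j=5)

0, 1, 2, 3, 4, 5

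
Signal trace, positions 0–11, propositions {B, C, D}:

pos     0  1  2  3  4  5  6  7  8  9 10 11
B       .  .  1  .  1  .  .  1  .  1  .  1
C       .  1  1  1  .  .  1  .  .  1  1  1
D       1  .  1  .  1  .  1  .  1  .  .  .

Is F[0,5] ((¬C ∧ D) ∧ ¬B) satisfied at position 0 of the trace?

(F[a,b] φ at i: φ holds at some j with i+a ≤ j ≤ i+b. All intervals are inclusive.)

Check ((¬C ∧ D) ∧ ¬B) at each j in [0,5]:
  j=0: true
  j=1: false
  j=2: false
  j=3: false
  j=4: false
  j=5: false
Found at j=0 → formula holds.

True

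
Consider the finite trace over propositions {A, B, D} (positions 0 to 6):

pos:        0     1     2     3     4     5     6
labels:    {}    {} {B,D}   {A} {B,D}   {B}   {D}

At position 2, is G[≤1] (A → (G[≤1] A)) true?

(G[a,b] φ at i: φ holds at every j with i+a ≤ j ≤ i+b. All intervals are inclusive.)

No

Check (A → (G[≤1] A)) at every j in [2,3]:
  j=2: antecedent false → ✓
  j=3: antecedent true; consequent fails at 4 → ✗
Fails at j=3 → formula fails.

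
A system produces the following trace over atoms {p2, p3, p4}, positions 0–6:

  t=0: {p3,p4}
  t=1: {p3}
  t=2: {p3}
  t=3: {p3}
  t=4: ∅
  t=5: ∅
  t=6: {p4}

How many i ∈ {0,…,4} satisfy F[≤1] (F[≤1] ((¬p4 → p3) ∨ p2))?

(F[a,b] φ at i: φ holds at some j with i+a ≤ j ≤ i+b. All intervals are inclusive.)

Evaluate at each i in [0,4]:
  i=0: ✓ (witness j=0)
  i=1: ✓ (witness j=1)
  i=2: ✓ (witness j=2)
  i=3: ✓ (witness j=3)
  i=4: ✓ (witness j=5)
Positions where it holds: {0, 1, 2, 3, 4} → 5.

5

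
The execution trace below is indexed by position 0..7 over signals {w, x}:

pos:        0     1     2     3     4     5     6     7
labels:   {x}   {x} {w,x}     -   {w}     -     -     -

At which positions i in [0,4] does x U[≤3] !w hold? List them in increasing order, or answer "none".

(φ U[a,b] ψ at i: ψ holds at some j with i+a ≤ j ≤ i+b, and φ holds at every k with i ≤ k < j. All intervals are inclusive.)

0, 1, 2, 3

Evaluate at each i in [0,4]:
  i=0: ✓ (rhs at j=0)
  i=1: ✓ (rhs at j=1)
  i=2: ✓ (rhs at j=3; lhs holds on [2,2])
  i=3: ✓ (rhs at j=3)
  i=4: ✗ (lhs fails at k=4 before rhs at j=5)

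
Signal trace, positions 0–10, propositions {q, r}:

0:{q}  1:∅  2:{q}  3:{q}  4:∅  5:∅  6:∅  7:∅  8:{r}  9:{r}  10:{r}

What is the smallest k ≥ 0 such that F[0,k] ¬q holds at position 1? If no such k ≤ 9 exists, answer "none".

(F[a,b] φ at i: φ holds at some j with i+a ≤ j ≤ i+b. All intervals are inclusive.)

Scan j = 1,2,… for ¬q:
  j=1: holds
First hit at j=1, so smallest k = 1-1 = 0.

0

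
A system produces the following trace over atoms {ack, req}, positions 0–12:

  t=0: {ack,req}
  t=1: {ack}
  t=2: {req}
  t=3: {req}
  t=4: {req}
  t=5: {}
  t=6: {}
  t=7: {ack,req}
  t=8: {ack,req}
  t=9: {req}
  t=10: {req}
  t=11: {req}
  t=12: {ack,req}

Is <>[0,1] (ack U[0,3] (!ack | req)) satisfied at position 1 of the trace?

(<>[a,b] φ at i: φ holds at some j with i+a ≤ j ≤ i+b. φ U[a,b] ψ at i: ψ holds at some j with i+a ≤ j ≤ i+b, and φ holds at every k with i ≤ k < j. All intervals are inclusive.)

True

Check (ack U[0,3] (!ack | req)) at each j in [1,2]:
  j=1: holds
  j=2: holds
Found at j=1 → formula holds.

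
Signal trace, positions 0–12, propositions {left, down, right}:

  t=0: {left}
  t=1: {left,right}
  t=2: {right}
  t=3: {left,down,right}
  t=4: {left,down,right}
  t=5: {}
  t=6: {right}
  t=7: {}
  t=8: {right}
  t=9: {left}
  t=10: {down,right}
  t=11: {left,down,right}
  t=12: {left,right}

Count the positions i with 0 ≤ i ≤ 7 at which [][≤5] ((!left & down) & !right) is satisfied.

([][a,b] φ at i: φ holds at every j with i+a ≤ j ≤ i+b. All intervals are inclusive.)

Evaluate at each i in [0,7]:
  i=0: ✗ (fails at j=0)
  i=1: ✗ (fails at j=1)
  i=2: ✗ (fails at j=2)
  i=3: ✗ (fails at j=3)
  i=4: ✗ (fails at j=4)
  i=5: ✗ (fails at j=5)
  i=6: ✗ (fails at j=6)
  i=7: ✗ (fails at j=7)
Positions where it holds: {} → 0.

0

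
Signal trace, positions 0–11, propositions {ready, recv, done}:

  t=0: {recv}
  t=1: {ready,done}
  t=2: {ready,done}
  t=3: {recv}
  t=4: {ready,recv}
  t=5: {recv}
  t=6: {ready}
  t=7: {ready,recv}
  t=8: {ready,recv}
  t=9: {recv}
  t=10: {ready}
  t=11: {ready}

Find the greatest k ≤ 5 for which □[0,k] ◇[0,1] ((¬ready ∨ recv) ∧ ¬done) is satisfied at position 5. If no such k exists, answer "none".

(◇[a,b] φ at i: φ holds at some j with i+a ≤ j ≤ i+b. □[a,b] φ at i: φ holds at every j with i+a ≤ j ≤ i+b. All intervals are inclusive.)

◇[0,1] ((¬ready ∨ recv) ∧ ¬done) must hold from j=5 onward; find where it first fails.
  j=5: holds
  j=6: holds
  j=7: holds
  j=8: holds
  j=9: holds
  j=10: fails
Holds on [5,9], so largest k = 4.

4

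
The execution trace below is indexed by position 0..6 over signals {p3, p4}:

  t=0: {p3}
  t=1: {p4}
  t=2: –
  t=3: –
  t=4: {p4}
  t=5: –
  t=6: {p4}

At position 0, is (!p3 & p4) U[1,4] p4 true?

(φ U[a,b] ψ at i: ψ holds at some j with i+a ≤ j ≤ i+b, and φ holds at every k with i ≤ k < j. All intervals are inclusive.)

Does not hold

Need some j in [1,4] with p4, and (!p3 & p4) at every k in [0,j-1].
  j=1: p4 holds, but (!p3 & p4) fails at k=0 → not this j.
  j=2: p4 false.
  j=3: p4 false.
  j=4: p4 holds, but (!p3 & p4) fails at k=0 → not this j.
No j in the window works → until fails.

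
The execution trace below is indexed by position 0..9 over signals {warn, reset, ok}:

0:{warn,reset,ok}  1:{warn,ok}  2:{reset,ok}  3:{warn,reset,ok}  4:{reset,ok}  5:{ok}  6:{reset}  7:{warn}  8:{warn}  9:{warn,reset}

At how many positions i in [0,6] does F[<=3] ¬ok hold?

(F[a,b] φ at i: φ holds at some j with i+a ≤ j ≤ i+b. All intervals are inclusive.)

Evaluate at each i in [0,6]:
  i=0: ✗ (none in [0,3])
  i=1: ✗ (none in [1,4])
  i=2: ✗ (none in [2,5])
  i=3: ✓ (witness j=6)
  i=4: ✓ (witness j=6)
  i=5: ✓ (witness j=6)
  i=6: ✓ (witness j=6)
Positions where it holds: {3, 4, 5, 6} → 4.

4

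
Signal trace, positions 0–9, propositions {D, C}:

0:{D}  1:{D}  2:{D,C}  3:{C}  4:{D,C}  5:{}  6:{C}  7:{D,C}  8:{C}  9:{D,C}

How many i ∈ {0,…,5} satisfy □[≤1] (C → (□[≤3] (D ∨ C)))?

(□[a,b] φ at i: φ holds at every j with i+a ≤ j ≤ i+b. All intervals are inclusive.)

Evaluate at each i in [0,5]:
  i=0: ✓ (all of [0,1])
  i=1: ✗ (fails at j=2)
  i=2: ✗ (fails at j=2)
  i=3: ✗ (fails at j=3)
  i=4: ✗ (fails at j=4)
  i=5: ✓ (all of [5,6])
Positions where it holds: {0, 5} → 2.

2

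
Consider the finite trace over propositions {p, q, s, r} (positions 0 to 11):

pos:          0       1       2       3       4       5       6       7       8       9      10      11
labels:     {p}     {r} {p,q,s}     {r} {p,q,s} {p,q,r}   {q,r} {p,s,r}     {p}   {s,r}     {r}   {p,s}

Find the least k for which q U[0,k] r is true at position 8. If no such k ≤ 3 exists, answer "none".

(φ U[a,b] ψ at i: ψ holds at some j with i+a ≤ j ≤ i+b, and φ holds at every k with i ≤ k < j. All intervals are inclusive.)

none

Need earliest j ≥ 8 with r, and q at every k in [8,j-1].
  j=8: rhs fails.
  j=9: rhs holds but lhs fails at k=8.
  j=10: rhs holds but lhs fails at k=8.
  j=11: rhs fails.
No witness within the range → none.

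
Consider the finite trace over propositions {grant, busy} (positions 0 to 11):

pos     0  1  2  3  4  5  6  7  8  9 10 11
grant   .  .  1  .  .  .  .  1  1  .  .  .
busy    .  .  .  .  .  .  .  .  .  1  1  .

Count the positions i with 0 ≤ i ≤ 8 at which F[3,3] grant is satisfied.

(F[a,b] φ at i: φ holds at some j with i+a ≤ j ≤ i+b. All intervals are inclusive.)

2

Evaluate at each i in [0,8]:
  i=0: ✗ (none in [3,3])
  i=1: ✗ (none in [4,4])
  i=2: ✗ (none in [5,5])
  i=3: ✗ (none in [6,6])
  i=4: ✓ (witness j=7)
  i=5: ✓ (witness j=8)
  i=6: ✗ (none in [9,9])
  i=7: ✗ (none in [10,10])
  i=8: ✗ (none in [11,11])
Positions where it holds: {4, 5} → 2.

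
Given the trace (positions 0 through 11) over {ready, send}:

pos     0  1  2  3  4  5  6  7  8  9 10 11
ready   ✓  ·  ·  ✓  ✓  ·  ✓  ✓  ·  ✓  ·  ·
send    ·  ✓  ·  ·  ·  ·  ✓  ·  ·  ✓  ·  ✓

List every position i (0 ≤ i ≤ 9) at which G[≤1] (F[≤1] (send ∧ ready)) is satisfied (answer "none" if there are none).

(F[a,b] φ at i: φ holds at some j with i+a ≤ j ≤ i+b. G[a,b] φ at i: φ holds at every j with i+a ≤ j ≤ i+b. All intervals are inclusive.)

Evaluate at each i in [0,9]:
  i=0: ✗ (fails at j=0)
  i=1: ✗ (fails at j=1)
  i=2: ✗ (fails at j=2)
  i=3: ✗ (fails at j=3)
  i=4: ✗ (fails at j=4)
  i=5: ✓ (all of [5,6])
  i=6: ✗ (fails at j=7)
  i=7: ✗ (fails at j=7)
  i=8: ✓ (all of [8,9])
  i=9: ✗ (fails at j=10)

5, 8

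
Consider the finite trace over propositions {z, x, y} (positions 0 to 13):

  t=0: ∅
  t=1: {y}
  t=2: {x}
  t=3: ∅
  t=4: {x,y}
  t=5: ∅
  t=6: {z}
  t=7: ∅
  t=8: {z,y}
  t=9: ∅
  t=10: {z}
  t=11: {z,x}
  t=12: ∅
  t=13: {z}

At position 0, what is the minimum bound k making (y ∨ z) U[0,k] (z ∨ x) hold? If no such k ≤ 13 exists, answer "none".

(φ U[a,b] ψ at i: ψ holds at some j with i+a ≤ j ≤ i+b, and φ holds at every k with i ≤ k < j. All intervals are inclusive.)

none

Need earliest j ≥ 0 with (z ∨ x), and (y ∨ z) at every k in [0,j-1].
  j=0: rhs fails.
  j=1: rhs fails.
  j=2: rhs holds but lhs fails at k=0.
  j=3: rhs fails.
  j=4: rhs holds but lhs fails at k=0.
  j=5: rhs fails.
  j=6: rhs holds but lhs fails at k=0.
  j=7: rhs fails.
  j=8: rhs holds but lhs fails at k=0.
  j=9: rhs fails.
  j=10: rhs holds but lhs fails at k=0.
  j=11: rhs holds but lhs fails at k=0.
  j=12: rhs fails.
  j=13: rhs holds but lhs fails at k=0.
No witness within the range → none.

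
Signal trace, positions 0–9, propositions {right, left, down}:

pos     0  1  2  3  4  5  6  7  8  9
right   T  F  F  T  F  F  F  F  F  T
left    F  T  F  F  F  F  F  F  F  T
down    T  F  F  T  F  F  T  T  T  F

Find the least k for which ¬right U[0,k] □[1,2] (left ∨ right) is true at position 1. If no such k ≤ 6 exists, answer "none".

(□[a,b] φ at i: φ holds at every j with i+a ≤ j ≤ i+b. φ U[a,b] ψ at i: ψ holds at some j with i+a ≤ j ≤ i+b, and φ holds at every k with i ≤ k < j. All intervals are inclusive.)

Need earliest j ≥ 1 with □[1,2] (left ∨ right), and ¬right at every k in [1,j-1].
  j=1: rhs fails.
  j=2: rhs fails.
  j=3: rhs fails.
  j=4: rhs fails.
  j=5: rhs fails.
  j=6: rhs fails.
  j=7: rhs fails.
No witness within the range → none.

none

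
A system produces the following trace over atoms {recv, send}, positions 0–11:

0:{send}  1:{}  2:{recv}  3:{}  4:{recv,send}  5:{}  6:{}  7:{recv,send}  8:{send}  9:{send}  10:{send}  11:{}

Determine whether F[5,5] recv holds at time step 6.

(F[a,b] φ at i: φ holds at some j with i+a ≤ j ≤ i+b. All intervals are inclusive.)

Does not hold

Check recv at each j in [11,11]:
  j=11: false
No position in the window satisfies it → formula fails.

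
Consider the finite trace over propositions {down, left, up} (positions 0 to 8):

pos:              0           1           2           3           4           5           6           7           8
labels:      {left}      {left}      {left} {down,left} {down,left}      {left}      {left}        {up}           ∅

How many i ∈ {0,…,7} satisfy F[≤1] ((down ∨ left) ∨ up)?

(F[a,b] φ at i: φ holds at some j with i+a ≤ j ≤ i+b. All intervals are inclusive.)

8

Evaluate at each i in [0,7]:
  i=0: ✓ (witness j=0)
  i=1: ✓ (witness j=1)
  i=2: ✓ (witness j=2)
  i=3: ✓ (witness j=3)
  i=4: ✓ (witness j=4)
  i=5: ✓ (witness j=5)
  i=6: ✓ (witness j=6)
  i=7: ✓ (witness j=7)
Positions where it holds: {0, 1, 2, 3, 4, 5, 6, 7} → 8.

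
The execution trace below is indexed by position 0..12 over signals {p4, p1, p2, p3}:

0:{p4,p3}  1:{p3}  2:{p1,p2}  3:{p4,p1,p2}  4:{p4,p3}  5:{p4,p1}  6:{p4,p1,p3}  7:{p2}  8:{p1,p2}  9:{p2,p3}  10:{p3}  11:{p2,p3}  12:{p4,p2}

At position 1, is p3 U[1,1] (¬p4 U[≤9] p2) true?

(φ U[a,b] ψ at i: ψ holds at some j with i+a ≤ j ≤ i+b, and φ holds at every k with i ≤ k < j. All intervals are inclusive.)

Holds

Need some j in [2,2] with (¬p4 U[≤9] p2), and p3 at every k in [1,j-1].
  j=2: (¬p4 U[≤9] p2) holds; p3 holds at every k in [1,1] → satisfied.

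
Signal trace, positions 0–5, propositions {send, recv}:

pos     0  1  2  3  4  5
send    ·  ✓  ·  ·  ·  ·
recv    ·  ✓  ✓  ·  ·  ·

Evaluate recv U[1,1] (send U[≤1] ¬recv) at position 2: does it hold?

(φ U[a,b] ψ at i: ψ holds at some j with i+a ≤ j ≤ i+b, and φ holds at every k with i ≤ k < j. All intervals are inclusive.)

Need some j in [3,3] with (send U[≤1] ¬recv), and recv at every k in [2,j-1].
  j=3: (send U[≤1] ¬recv) holds; recv holds at every k in [2,2] → satisfied.

Holds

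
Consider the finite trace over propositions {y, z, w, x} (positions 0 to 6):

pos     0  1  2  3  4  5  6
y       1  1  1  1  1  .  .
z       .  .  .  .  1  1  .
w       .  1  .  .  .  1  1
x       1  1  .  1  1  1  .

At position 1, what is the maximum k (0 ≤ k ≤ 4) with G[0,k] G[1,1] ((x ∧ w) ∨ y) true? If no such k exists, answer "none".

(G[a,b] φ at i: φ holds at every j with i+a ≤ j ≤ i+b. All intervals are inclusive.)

G[1,1] ((x ∧ w) ∨ y) must hold from j=1 onward; find where it first fails.
  j=1: holds
  j=2: holds
  j=3: holds
  j=4: holds
  j=5: fails
Holds on [1,4], so largest k = 3.

3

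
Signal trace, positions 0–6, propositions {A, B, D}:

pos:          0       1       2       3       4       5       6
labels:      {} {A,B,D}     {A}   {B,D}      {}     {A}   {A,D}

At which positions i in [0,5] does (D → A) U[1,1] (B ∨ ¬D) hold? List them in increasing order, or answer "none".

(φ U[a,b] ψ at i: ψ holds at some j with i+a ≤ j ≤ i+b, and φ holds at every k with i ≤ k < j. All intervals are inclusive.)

Evaluate at each i in [0,5]:
  i=0: ✓ (rhs at j=1; lhs holds on [0,0])
  i=1: ✓ (rhs at j=2; lhs holds on [1,1])
  i=2: ✓ (rhs at j=3; lhs holds on [2,2])
  i=3: ✗ (lhs fails at k=3 before rhs at j=4)
  i=4: ✓ (rhs at j=5; lhs holds on [4,4])
  i=5: ✗ (no rhs in [6,6])

0, 1, 2, 4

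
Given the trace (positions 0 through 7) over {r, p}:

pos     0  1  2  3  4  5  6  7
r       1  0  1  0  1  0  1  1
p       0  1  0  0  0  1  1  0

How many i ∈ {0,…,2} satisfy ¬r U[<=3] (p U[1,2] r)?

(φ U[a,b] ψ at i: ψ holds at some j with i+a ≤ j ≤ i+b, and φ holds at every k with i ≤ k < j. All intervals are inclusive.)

1

Evaluate at each i in [0,2]:
  i=0: ✗ (lhs fails at k=0 before rhs at j=1)
  i=1: ✓ (rhs at j=1)
  i=2: ✗ (lhs fails at k=2 before rhs at j=5)
Positions where it holds: {1} → 1.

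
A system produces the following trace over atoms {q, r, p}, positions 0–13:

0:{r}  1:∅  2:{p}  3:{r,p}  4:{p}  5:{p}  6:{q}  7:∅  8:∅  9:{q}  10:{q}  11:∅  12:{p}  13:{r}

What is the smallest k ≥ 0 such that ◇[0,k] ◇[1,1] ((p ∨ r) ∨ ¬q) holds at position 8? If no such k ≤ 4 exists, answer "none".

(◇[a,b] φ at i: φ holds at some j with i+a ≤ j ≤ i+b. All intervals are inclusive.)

2

Scan j = 8,9,… for ◇[1,1] ((p ∨ r) ∨ ¬q):
  j=8: fails
  j=9: fails
  j=10: holds
First hit at j=10, so smallest k = 10-8 = 2.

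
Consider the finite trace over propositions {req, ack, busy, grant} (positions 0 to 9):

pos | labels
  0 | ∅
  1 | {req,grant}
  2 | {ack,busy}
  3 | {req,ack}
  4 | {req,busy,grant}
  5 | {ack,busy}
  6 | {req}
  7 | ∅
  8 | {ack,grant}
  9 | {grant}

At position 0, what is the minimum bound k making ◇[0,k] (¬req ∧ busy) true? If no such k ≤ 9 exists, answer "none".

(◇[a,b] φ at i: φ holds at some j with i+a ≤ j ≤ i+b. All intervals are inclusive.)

Scan j = 0,1,… for (¬req ∧ busy):
  j=0: fails
  j=1: fails
  j=2: holds
First hit at j=2, so smallest k = 2-0 = 2.

2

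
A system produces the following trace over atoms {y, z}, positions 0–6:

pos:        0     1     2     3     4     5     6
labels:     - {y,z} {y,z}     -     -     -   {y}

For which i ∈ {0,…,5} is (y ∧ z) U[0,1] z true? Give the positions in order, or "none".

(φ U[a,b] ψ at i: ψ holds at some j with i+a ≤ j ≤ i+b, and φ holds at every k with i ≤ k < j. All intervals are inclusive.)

Evaluate at each i in [0,5]:
  i=0: ✗ (lhs fails at k=0 before rhs at j=1)
  i=1: ✓ (rhs at j=1)
  i=2: ✓ (rhs at j=2)
  i=3: ✗ (no rhs in [3,4])
  i=4: ✗ (no rhs in [4,5])
  i=5: ✗ (no rhs in [5,6])

1, 2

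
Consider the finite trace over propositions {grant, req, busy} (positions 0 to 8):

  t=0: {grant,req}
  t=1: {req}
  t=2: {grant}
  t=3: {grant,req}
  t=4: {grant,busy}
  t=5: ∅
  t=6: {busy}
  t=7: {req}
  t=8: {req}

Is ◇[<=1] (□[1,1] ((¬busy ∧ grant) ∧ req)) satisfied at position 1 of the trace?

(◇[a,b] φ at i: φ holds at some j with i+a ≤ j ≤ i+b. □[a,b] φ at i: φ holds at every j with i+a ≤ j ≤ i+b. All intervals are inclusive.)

True

Check □[1,1] ((¬busy ∧ grant) ∧ req) at each j in [1,2]:
  j=1: fails at 2
  j=2: holds on [3,3]
Found at j=2 → formula holds.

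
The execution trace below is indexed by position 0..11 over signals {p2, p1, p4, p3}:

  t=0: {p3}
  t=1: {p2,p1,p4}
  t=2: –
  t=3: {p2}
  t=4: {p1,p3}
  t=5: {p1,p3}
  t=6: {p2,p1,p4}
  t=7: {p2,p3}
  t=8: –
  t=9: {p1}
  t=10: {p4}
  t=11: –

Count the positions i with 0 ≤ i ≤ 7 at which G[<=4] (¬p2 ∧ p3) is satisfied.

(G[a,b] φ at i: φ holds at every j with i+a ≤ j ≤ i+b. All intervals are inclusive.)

Evaluate at each i in [0,7]:
  i=0: ✗ (fails at j=1)
  i=1: ✗ (fails at j=1)
  i=2: ✗ (fails at j=2)
  i=3: ✗ (fails at j=3)
  i=4: ✗ (fails at j=6)
  i=5: ✗ (fails at j=6)
  i=6: ✗ (fails at j=6)
  i=7: ✗ (fails at j=7)
Positions where it holds: {} → 0.

0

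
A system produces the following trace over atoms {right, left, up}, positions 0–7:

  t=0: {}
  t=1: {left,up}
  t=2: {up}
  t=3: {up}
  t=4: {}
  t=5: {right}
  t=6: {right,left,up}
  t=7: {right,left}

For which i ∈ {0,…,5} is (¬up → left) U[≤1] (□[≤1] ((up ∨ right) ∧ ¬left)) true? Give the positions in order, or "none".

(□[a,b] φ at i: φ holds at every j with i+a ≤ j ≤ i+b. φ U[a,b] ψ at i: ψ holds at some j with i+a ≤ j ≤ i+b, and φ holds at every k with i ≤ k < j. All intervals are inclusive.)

1, 2

Evaluate at each i in [0,5]:
  i=0: ✗ (no rhs in [0,1])
  i=1: ✓ (rhs at j=2; lhs holds on [1,1])
  i=2: ✓ (rhs at j=2)
  i=3: ✗ (no rhs in [3,4])
  i=4: ✗ (no rhs in [4,5])
  i=5: ✗ (no rhs in [5,6])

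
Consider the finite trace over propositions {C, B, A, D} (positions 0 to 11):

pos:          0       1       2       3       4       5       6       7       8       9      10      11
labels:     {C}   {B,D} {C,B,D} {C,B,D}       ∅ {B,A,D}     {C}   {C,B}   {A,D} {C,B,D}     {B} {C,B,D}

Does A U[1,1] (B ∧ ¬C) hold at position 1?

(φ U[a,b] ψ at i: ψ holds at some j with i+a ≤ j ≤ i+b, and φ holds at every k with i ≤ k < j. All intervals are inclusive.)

No

Need some j in [2,2] with (B ∧ ¬C), and A at every k in [1,j-1].
  j=2: (B ∧ ¬C) false.
No j in the window works → until fails.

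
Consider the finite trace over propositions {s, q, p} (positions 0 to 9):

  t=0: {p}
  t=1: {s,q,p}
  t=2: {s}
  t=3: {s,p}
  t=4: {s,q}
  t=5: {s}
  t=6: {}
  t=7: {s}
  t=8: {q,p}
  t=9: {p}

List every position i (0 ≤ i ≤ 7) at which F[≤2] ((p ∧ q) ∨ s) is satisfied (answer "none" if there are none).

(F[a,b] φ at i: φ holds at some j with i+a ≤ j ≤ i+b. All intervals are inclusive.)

0, 1, 2, 3, 4, 5, 6, 7

Evaluate at each i in [0,7]:
  i=0: ✓ (witness j=1)
  i=1: ✓ (witness j=1)
  i=2: ✓ (witness j=2)
  i=3: ✓ (witness j=3)
  i=4: ✓ (witness j=4)
  i=5: ✓ (witness j=5)
  i=6: ✓ (witness j=7)
  i=7: ✓ (witness j=7)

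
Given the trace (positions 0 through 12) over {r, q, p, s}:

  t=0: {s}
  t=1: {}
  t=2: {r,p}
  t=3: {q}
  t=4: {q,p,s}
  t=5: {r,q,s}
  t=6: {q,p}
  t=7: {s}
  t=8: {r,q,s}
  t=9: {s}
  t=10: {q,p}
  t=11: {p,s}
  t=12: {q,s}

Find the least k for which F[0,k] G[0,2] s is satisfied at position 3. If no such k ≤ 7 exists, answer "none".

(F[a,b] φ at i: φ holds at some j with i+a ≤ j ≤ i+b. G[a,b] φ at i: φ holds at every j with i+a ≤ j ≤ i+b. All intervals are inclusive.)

4

Scan j = 3,4,… for G[0,2] s:
  j=3: fails
  j=4: fails
  j=5: fails
  j=6: fails
  j=7: holds
First hit at j=7, so smallest k = 7-3 = 4.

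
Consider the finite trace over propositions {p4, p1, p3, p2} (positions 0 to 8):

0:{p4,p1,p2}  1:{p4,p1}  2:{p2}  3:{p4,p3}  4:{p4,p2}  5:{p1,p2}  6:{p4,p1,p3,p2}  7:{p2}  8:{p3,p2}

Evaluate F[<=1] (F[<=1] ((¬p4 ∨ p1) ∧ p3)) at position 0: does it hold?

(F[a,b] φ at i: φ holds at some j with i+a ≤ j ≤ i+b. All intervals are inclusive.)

No

Check F[<=1] ((¬p4 ∨ p1) ∧ p3) at each j in [0,1]:
  j=0: fails (none in [0,1])
  j=1: fails (none in [1,2])
No position in the window satisfies it → formula fails.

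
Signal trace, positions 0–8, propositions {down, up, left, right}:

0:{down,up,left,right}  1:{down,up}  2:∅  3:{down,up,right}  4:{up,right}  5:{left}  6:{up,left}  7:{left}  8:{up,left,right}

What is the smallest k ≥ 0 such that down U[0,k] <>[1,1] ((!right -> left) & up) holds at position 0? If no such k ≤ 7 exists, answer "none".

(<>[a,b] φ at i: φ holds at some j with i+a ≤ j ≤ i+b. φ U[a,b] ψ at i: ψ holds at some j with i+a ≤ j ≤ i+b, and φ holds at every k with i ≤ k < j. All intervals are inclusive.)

Need earliest j ≥ 0 with <>[1,1] ((!right -> left) & up), and down at every k in [0,j-1].
  j=0: rhs fails.
  j=1: rhs fails.
  j=2: rhs holds; lhs holds on [0,1]. k = 2.

2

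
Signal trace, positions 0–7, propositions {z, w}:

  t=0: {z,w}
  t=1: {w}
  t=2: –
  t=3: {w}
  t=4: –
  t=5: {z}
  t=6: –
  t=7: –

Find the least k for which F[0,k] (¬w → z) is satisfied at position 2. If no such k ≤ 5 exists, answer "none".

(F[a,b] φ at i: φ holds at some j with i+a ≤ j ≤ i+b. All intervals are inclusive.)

1

Scan j = 2,3,… for (¬w → z):
  j=2: fails
  j=3: holds
First hit at j=3, so smallest k = 3-2 = 1.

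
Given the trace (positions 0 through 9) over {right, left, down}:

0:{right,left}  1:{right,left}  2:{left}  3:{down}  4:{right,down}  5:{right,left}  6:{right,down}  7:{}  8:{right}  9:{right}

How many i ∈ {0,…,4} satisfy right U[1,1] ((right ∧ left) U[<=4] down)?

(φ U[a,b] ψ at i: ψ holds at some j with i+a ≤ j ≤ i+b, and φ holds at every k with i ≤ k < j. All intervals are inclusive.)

Evaluate at each i in [0,4]:
  i=0: ✗ (no rhs in [1,1])
  i=1: ✗ (no rhs in [2,2])
  i=2: ✗ (lhs fails at k=2 before rhs at j=3)
  i=3: ✗ (lhs fails at k=3 before rhs at j=4)
  i=4: ✓ (rhs at j=5; lhs holds on [4,4])
Positions where it holds: {4} → 1.

1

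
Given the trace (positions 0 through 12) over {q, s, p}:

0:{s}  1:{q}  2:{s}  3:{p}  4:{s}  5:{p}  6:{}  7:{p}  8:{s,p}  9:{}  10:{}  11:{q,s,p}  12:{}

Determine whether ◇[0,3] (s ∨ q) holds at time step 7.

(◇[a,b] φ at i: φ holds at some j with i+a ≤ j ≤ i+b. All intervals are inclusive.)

Yes

Check (s ∨ q) at each j in [7,10]:
  j=7: false
  j=8: true
  j=9: false
  j=10: false
Found at j=8 → formula holds.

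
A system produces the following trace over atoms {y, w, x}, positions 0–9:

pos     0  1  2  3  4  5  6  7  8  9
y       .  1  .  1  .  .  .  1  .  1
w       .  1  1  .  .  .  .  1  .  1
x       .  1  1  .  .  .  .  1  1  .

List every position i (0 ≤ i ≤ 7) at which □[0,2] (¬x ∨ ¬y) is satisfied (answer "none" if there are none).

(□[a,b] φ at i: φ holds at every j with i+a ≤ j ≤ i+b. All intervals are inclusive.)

2, 3, 4

Evaluate at each i in [0,7]:
  i=0: ✗ (fails at j=1)
  i=1: ✗ (fails at j=1)
  i=2: ✓ (all of [2,4])
  i=3: ✓ (all of [3,5])
  i=4: ✓ (all of [4,6])
  i=5: ✗ (fails at j=7)
  i=6: ✗ (fails at j=7)
  i=7: ✗ (fails at j=7)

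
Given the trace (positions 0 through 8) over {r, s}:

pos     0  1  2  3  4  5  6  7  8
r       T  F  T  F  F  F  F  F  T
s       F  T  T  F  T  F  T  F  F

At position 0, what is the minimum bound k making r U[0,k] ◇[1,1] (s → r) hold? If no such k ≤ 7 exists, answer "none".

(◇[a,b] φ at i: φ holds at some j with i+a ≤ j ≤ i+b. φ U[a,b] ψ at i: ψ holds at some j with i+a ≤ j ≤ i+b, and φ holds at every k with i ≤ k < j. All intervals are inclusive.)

Need earliest j ≥ 0 with ◇[1,1] (s → r), and r at every k in [0,j-1].
  j=0: rhs fails.
  j=1: rhs holds; lhs holds on [0,0]. k = 1.

1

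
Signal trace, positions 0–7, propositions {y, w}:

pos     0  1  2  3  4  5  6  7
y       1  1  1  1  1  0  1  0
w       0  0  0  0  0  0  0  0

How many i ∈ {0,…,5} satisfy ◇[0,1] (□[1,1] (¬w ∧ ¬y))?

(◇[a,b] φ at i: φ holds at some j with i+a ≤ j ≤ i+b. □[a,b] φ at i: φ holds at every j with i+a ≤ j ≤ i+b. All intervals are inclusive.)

3

Evaluate at each i in [0,5]:
  i=0: ✗ (none in [0,1])
  i=1: ✗ (none in [1,2])
  i=2: ✗ (none in [2,3])
  i=3: ✓ (witness j=4)
  i=4: ✓ (witness j=4)
  i=5: ✓ (witness j=6)
Positions where it holds: {3, 4, 5} → 3.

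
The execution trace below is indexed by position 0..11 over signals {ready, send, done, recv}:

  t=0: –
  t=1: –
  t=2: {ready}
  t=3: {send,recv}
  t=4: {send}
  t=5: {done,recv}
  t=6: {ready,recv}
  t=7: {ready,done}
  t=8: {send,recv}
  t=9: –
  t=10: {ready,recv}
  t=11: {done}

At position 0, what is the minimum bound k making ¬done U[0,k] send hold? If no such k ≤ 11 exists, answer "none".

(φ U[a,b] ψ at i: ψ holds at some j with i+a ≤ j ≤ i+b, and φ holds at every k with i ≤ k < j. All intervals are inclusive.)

3

Need earliest j ≥ 0 with send, and ¬done at every k in [0,j-1].
  j=0: rhs fails.
  j=1: rhs fails.
  j=2: rhs fails.
  j=3: rhs holds; lhs holds on [0,2]. k = 3.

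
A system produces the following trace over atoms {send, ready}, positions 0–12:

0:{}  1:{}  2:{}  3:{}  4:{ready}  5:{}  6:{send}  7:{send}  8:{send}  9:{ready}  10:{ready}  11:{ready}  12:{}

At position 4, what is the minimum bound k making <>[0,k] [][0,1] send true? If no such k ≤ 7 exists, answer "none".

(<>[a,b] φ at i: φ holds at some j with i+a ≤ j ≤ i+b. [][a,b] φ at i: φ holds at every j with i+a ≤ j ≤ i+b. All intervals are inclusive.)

Scan j = 4,5,… for [][0,1] send:
  j=4: fails
  j=5: fails
  j=6: holds
First hit at j=6, so smallest k = 6-4 = 2.

2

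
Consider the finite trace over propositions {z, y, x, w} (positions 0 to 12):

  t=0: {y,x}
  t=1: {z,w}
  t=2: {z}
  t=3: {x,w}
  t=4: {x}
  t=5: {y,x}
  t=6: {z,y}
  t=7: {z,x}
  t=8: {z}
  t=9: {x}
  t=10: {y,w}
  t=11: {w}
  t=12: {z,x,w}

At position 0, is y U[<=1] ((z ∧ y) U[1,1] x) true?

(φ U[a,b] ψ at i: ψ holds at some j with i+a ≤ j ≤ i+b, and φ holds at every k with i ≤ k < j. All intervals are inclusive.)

Need some j in [0,1] with ((z ∧ y) U[1,1] x), and y at every k in [0,j-1].
  j=0: ((z ∧ y) U[1,1] x) — fails.
  j=1: ((z ∧ y) U[1,1] x) — fails.
No j in the window works → until fails.

No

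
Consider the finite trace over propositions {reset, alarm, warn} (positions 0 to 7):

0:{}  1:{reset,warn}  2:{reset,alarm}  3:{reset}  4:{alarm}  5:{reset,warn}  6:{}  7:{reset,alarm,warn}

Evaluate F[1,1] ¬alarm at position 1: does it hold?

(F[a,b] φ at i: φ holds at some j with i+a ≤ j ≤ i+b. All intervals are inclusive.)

Does not hold

Check ¬alarm at each j in [2,2]:
  j=2: false
No position in the window satisfies it → formula fails.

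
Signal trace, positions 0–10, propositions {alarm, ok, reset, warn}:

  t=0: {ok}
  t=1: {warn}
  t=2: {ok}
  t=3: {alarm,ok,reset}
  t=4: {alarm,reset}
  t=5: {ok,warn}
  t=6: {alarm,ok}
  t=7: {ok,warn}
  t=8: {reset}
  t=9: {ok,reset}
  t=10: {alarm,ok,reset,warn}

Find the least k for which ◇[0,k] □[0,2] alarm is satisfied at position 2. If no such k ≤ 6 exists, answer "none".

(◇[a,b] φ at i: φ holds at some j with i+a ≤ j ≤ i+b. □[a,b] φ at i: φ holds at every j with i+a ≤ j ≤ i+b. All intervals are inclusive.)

none

Scan j = 2,3,… for □[0,2] alarm:
  j=2: fails
  j=3: fails
  j=4: fails
  j=5: fails
  j=6: fails
  j=7: fails
  j=8: fails
No j in [2,8] satisfies it → none.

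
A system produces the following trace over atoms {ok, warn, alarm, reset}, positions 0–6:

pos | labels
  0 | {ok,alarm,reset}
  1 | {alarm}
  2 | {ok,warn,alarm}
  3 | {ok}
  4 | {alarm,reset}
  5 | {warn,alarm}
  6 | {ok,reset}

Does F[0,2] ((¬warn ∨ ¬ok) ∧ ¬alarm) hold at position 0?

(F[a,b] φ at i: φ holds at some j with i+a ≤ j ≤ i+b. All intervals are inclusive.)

False

Check ((¬warn ∨ ¬ok) ∧ ¬alarm) at each j in [0,2]:
  j=0: false
  j=1: false
  j=2: false
No position in the window satisfies it → formula fails.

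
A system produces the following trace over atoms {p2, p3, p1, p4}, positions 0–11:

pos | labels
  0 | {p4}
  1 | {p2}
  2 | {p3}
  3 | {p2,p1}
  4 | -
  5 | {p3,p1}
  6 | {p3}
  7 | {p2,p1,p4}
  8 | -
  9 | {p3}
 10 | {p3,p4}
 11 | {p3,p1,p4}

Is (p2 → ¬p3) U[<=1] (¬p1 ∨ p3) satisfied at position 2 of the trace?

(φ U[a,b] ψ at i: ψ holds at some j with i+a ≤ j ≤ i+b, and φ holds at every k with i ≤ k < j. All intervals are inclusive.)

Yes

Need some j in [2,3] with (¬p1 ∨ p3), and (p2 → ¬p3) at every k in [2,j-1].
  j=2: (¬p1 ∨ p3) holds; no prefix to check → satisfied.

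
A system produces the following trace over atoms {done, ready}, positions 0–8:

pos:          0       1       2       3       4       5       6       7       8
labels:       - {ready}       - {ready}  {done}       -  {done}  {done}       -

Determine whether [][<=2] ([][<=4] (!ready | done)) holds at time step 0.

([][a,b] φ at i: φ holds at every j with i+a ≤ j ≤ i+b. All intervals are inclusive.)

False

Check [][<=4] (!ready | done) at every j in [0,2]:
  j=0: fails at 1
  j=1: fails at 1
  j=2: fails at 3
Fails at j=0 → formula fails.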